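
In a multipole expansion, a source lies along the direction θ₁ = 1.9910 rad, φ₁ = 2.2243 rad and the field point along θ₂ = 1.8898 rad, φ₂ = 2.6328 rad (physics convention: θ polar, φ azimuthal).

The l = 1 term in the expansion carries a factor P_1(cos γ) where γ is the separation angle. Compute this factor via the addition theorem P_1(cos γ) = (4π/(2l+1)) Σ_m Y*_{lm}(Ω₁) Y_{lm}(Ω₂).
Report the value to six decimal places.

Addition theorem: P_1(cos γ) = (4π/3) Σ_m Y*_{lm}(Ω₁) Y_{lm}(Ω₂), m = −1…1:
  [-1]  conj(Y_{1,-1})(Ω₁) = -0.19178 + 0.25044j ; Y_{1,-1}(Ω₂) = -0.28651 - 0.15981j ; Δ = 0.09497 - 0.04111j
  [+0]  conj(Y_{1,0})(Ω₁) = -0.19932 + 0.00000j ; Y_{1,0}(Ω₂) = -0.15324 + 0.00000j ; Δ = 0.03054 + 0.00000j
  [+1]  conj(Y_{1,1})(Ω₁) = 0.19178 + 0.25044j ; Y_{1,1}(Ω₂) = 0.28651 - 0.15981j ; Δ = 0.09497 + 0.04111j
Accumulated sum 0.22048 + 0.00000j; after 4π/(2l+1) scaling, 0.92355 + 0.00000j ⇒ P_1 = 0.923550

0.923550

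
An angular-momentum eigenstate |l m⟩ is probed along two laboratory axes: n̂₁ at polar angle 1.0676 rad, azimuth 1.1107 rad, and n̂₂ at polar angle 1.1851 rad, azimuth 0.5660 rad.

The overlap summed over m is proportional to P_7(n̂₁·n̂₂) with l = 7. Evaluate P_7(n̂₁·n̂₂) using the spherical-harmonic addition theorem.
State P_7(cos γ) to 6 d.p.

Summing Y*_{l m}(θ₁,φ₁)·Y_{l m}(θ₂,φ₂) over m ∈ [−7, 7]; prefactor 4π/(2·7+1) = 0.837758:
  m=-7: (0.015643, 0.197393) × (-0.199884, 0.214394) = (-0.045447, -0.036102)  (running Σ = (-0.045447, -0.036102))
  m=-6: (0.378586, 0.151658) × (-0.430982, 0.112073) = (-0.180160, -0.022932)  (running Σ = (-0.225607, -0.059034))
  m=-5: (0.285501, -0.255338) × (-0.200301, -0.064514) = (-0.073659, 0.032726)  (running Σ = (-0.299266, -0.026309))
  m=-4: (-0.001281, -0.004635) × (0.150831, 0.181563) = (0.000648, -0.000932)  (running Σ = (-0.298617, -0.027240))
  m=-3: (0.337056, 0.065000) × (0.038811, 0.303460) = (-0.006643, 0.104806)  (running Σ = (-0.305261, 0.077565))
  m=-2: (0.099841, -0.131170) × (0.049292, -0.105031) = (-0.008856, -0.016952)  (running Σ = (-0.314116, 0.060613))
  m=-1: (0.124736, 0.251703) × (0.270119, -0.171617) = (0.076890, 0.046583)  (running Σ = (-0.237226, 0.107196))
  m=0: (0.203201, -0.000000) × (-0.079204, 0.000000) = (-0.016094, 0.000000)  (running Σ = (-0.253320, 0.107196))
  m=1: (-0.124736, 0.251703) × (-0.270119, -0.171617) = (0.076890, -0.046583)  (running Σ = (-0.176430, 0.060613))
  m=2: (0.099841, 0.131170) × (0.049292, 0.105031) = (-0.008856, 0.016952)  (running Σ = (-0.185286, 0.077565))
  m=3: (-0.337056, 0.065000) × (-0.038811, 0.303460) = (-0.006643, -0.104806)  (running Σ = (-0.191929, -0.027240))
  m=4: (-0.001281, 0.004635) × (0.150831, -0.181563) = (0.000648, 0.000932)  (running Σ = (-0.191281, -0.026309))
  m=5: (-0.285501, -0.255338) × (0.200301, -0.064514) = (-0.073659, -0.032726)  (running Σ = (-0.264940, -0.059034))
  m=6: (0.378586, -0.151658) × (-0.430982, -0.112073) = (-0.180160, 0.022932)  (running Σ = (-0.445100, -0.036102))
  m=7: (-0.015643, 0.197393) × (0.199884, 0.214394) = (-0.045447, 0.036102)  (running Σ = (-0.490547, 0.000000))
Accumulated sum (-0.490547, 0.000000); after 4π/(2l+1) scaling, (-0.410959, 0.000000) ⇒ P_7 = -0.410959

-0.410959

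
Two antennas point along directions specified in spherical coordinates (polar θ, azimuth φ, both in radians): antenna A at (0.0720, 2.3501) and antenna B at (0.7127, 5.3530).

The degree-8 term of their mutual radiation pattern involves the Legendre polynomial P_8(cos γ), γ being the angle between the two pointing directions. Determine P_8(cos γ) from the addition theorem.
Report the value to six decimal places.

0.297050

Term-by-term m-sum for l=8 (normalisation 4π/17 = 0.739198):
  [-8]  conj(Y_{8,-8})(Ω₁) = (0.000000, -0.000000) ; Y_{8,-8}(Ω₂) = (0.006905, 0.015780) ; Δ = (0.000000, 0.000000)
  [-7]  conj(Y_{8,-7})(Ω₁) = (-0.000000, -0.000000) ; Y_{8,-7}(Ω₂) = (0.077656, 0.018028) ; Δ = (-0.000000, -0.000000)
  [-6]  conj(Y_{8,-6})(Ω₁) = (0.000000, 0.000001) ; Y_{8,-6}(Ω₂) = (0.170417, -0.144145) ; Δ = (0.000000, 0.000000)
  [-5]  conj(Y_{8,-5})(Ω₁) = (0.000013, -0.000014) ; Y_{8,-5}(Ω₂) = (-0.025235, -0.410066) ; Δ = (-0.000006, -0.000005)
  [-4]  conj(Y_{8,-4})(Ω₁) = (-0.000357, 0.000009) ; Y_{8,-4}(Ω₂) = (-0.383849, -0.251019) ; Δ = (0.000139, 0.000086)
  [-3]  conj(Y_{8,-3})(Ω₁) = (0.003673, 0.003541) ; Y_{8,-3}(Ω₂) = (-0.155520, 0.056952) ; Δ = (-0.000773, -0.000342)
  [-2]  conj(Y_{8,-2})(Ω₁) = (-0.000633, -0.051903) ; Y_{8,-2}(Ω₂) = (0.084453, -0.283448) ; Δ = (-0.014765, -0.004204)
  [-1]  conj(Y_{8,-1})(Ω₁) = (-0.238328, 0.241251) ; Y_{8,-1}(Ω₂) = (-0.193909, -0.260108) ; Δ = (0.108965, 0.015210)
  [+0]  conj(Y_{8,0})(Ω₁) = (1.057058, -0.000000) ; Y_{8,0}(Ω₂) = (0.203142, 0.000000) ; Δ = (0.214733, 0.000000)
  [+1]  conj(Y_{8,1})(Ω₁) = (0.238328, 0.241251) ; Y_{8,1}(Ω₂) = (0.193909, -0.260108) ; Δ = (0.108965, -0.015210)
  [+2]  conj(Y_{8,2})(Ω₁) = (-0.000633, 0.051903) ; Y_{8,2}(Ω₂) = (0.084453, 0.283448) ; Δ = (-0.014765, 0.004204)
  [+3]  conj(Y_{8,3})(Ω₁) = (-0.003673, 0.003541) ; Y_{8,3}(Ω₂) = (0.155520, 0.056952) ; Δ = (-0.000773, 0.000342)
  [+4]  conj(Y_{8,4})(Ω₁) = (-0.000357, -0.000009) ; Y_{8,4}(Ω₂) = (-0.383849, 0.251019) ; Δ = (0.000139, -0.000086)
  [+5]  conj(Y_{8,5})(Ω₁) = (-0.000013, -0.000014) ; Y_{8,5}(Ω₂) = (0.025235, -0.410066) ; Δ = (-0.000006, 0.000005)
  [+6]  conj(Y_{8,6})(Ω₁) = (0.000000, -0.000001) ; Y_{8,6}(Ω₂) = (0.170417, 0.144145) ; Δ = (0.000000, -0.000000)
  [+7]  conj(Y_{8,7})(Ω₁) = (0.000000, -0.000000) ; Y_{8,7}(Ω₂) = (-0.077656, 0.018028) ; Δ = (-0.000000, 0.000000)
  [+8]  conj(Y_{8,8})(Ω₁) = (0.000000, 0.000000) ; Y_{8,8}(Ω₂) = (0.006905, -0.015780) ; Δ = (0.000000, -0.000000)
Total Σ_m = (0.401854, 0.000000). Multiply by 0.739198: (0.297050, 0.000000). P_8(cos γ) = 0.297050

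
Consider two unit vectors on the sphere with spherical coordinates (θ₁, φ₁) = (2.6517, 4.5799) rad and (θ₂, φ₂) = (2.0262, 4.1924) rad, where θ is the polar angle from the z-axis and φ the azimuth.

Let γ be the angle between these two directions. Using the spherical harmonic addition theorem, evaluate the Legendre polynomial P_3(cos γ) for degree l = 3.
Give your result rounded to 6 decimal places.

0.014359

Addition theorem: P_3(cos γ) = (4π/7) Σ_m Y*_{lm}(Ω₁) Y_{lm}(Ω₂), m = −3…3:
  term(m=-3) = +0.005215+0.012056i   from Y*(Ω₁)=+0.016824+0.040076i, Y(Ω₂)=+0.302200-0.003273i
  term(m=-2) = +0.051712+0.050648i   from Y*(Ω₁)=+0.192686-0.052287i, Y(Ω₂)=+0.183533+0.312653i
  term(m=-1) = -0.003874-0.001581i   from Y*(Ω₁)=-0.058115-0.436073i, Y(Ω₂)=+0.004726-0.008254i
  term(m=+0) = -0.098108-0.000000i   from Y*(Ω₁)=-0.294052-0.000000i, Y(Ω₂)=+0.333643+0.000000i
  term(m=+1) = -0.003874+0.001581i   from Y*(Ω₁)=+0.058115-0.436073i, Y(Ω₂)=-0.004726-0.008254i
  term(m=+2) = +0.051712-0.050648i   from Y*(Ω₁)=+0.192686+0.052287i, Y(Ω₂)=+0.183533-0.312653i
  term(m=+3) = +0.005215-0.012056i   from Y*(Ω₁)=-0.016824+0.040076i, Y(Ω₂)=-0.302200-0.003273i
Total Σ_m = +0.007998+0.000000i. Multiply by 1.795196: +0.014359+0.000000i. P_3(cos γ) = 0.014359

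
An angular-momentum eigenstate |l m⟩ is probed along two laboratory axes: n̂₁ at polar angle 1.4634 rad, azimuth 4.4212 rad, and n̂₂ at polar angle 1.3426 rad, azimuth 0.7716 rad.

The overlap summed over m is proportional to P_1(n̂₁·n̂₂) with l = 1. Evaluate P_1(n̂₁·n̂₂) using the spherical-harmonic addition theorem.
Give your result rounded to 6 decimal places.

-0.821913

Summing Y*_{l m}(θ₁,φ₁)·Y_{l m}(θ₂,φ₂) over m ∈ [−1, 1]; prefactor 4π/(2·1+1) = 4.188790:
  [-1]  conj(Y_{1,-1})(Ω₁) = -0.098617-0.329043i ; Y_{1,-1}(Ω₂) = +0.241229-0.234662i ; Δ = -0.101003-0.056233i
  [+0]  conj(Y_{1,0})(Ω₁) = +0.052373-0.000000i ; Y_{1,0}(Ω₂) = +0.110532+0.000000i ; Δ = +0.005789+0.000000i
  [+1]  conj(Y_{1,1})(Ω₁) = +0.098617-0.329043i ; Y_{1,1}(Ω₂) = -0.241229-0.234662i ; Δ = -0.101003+0.056233i
Total Σ_m = -0.196217+0.000000i. Multiply by 4.188790: -0.821913+0.000000i. P_1(cos γ) = -0.821913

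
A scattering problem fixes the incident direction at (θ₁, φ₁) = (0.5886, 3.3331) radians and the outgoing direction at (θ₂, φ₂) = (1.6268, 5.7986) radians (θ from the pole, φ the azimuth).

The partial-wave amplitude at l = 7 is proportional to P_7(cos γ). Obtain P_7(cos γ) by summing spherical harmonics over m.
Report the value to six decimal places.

-0.178716

Addition theorem: P_7(cos γ) = (4π/15) Σ_m Y*_{lm}(Ω₁) Y_{lm}(Ω₂), m = −7…7:
  m=-7: Y*=-0.001856-0.007916i  Y=-0.479141-0.122602i  product -0.000081+0.004021i
  m=-6: Y*=+0.018657+0.041582i  Y=+0.100916-0.024064i  product +0.002883+0.003747i
  m=-5: Y*=-0.089041-0.126518i  Y=+0.262862-0.229928i  product -0.052496-0.012784i
  m=-4: Y*=+0.250464+0.240945i  Y=-0.043406+0.112730i  product -0.038033+0.017776i
  m=-3: Y*=-0.409633-0.265183i  Y=+0.035934+0.305620i  product +0.066325-0.134721i
  m=-2: Y*=+0.272943+0.109972i  Y=-0.072422-0.105490i  product -0.008166-0.036757i
  m=-1: Y*=+0.225403+0.043702i  Y=-0.258562-0.136121i  product -0.052332-0.041982i
  m=+0: Y*=-0.380888-0.000000i  Y=+0.130030+0.000000i  product -0.049527-0.000000i
  m=+1: Y*=-0.225403+0.043702i  Y=+0.258562-0.136121i  product -0.052332+0.041982i
  m=+2: Y*=+0.272943-0.109972i  Y=-0.072422+0.105490i  product -0.008166+0.036757i
  m=+3: Y*=+0.409633-0.265183i  Y=-0.035934+0.305620i  product +0.066325+0.134721i
  m=+4: Y*=+0.250464-0.240945i  Y=-0.043406-0.112730i  product -0.038033-0.017776i
  m=+5: Y*=+0.089041-0.126518i  Y=-0.262862-0.229928i  product -0.052496+0.012784i
  m=+6: Y*=+0.018657-0.041582i  Y=+0.100916+0.024064i  product +0.002883-0.003747i
  m=+7: Y*=+0.001856-0.007916i  Y=+0.479141-0.122602i  product -0.000081-0.004021i
Accumulated sum -0.213326+0.000000i; after 4π/(2l+1) scaling, -0.178716+0.000000i ⇒ P_7 = -0.178716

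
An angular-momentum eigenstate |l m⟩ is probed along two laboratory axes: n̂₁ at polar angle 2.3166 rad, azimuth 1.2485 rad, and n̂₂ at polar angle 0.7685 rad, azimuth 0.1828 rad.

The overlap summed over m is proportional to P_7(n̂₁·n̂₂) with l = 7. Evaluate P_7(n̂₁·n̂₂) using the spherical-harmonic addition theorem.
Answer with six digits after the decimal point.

Expand P_7 via completeness: Σ_{m} conj(Y_{7,m}) at Ω₁ times Y_{7,m} at Ω₂ —
  term(m=-7) = (0.000868, 0.002088)   from Y*(Ω₁)=(-0.044669, 0.036513), Y(Ω₂)=(0.011251, -0.037538)
  term(m=-6) = (-0.030059, -0.003351)   from Y*(Ω₁)=(-0.070805, -0.186423), Y(Ω₂)=(0.069228, -0.134947)
  term(m=-5) = (0.076963, -0.108697)   from Y*(Ω₁)=(0.390880, -0.015912), Y(Ω₂)=(0.207873, -0.269621)
  term(m=-4) = (0.086162, 0.178555)   from Y*(Ω₁)=(-0.120289, 0.415794), Y(Ω₂)=(0.340947, -0.305857)
  term(m=-3) = (-0.033772, -0.001877)   from Y*(Ω₁)=(-0.105680, -0.072907), Y(Ω₂)=(0.224818, -0.137343)
  term(m=-2) = (0.032224, -0.051329)   from Y*(Ω₁)=(-0.244124, 0.183510), Y(Ω₂)=(-0.185326, 0.070945)
  term(m=-1) = (0.048976, 0.088574)   from Y*(Ω₁)=(-0.087775, -0.262846), Y(Ω₂)=(-0.359152, 0.066394)
  term(m=+0) = (-0.021735, -0.000000)   from Y*(Ω₁)=(-0.231485, -0.000000), Y(Ω₂)=(0.093896, 0.000000)
  term(m=+1) = (0.048976, -0.088574)   from Y*(Ω₁)=(0.087775, -0.262846), Y(Ω₂)=(0.359152, 0.066394)
  term(m=+2) = (0.032224, 0.051329)   from Y*(Ω₁)=(-0.244124, -0.183510), Y(Ω₂)=(-0.185326, -0.070945)
  term(m=+3) = (-0.033772, 0.001877)   from Y*(Ω₁)=(0.105680, -0.072907), Y(Ω₂)=(-0.224818, -0.137343)
  term(m=+4) = (0.086162, -0.178555)   from Y*(Ω₁)=(-0.120289, -0.415794), Y(Ω₂)=(0.340947, 0.305857)
  term(m=+5) = (0.076963, 0.108697)   from Y*(Ω₁)=(-0.390880, -0.015912), Y(Ω₂)=(-0.207873, -0.269621)
  term(m=+6) = (-0.030059, 0.003351)   from Y*(Ω₁)=(-0.070805, 0.186423), Y(Ω₂)=(0.069228, 0.134947)
  term(m=+7) = (0.000868, -0.002088)   from Y*(Ω₁)=(0.044669, 0.036513), Y(Ω₂)=(-0.011251, -0.037538)
Accumulated sum (0.340987, -0.000000); after 4π/(2l+1) scaling, (0.285665, -0.000000) ⇒ P_7 = 0.285665

0.285665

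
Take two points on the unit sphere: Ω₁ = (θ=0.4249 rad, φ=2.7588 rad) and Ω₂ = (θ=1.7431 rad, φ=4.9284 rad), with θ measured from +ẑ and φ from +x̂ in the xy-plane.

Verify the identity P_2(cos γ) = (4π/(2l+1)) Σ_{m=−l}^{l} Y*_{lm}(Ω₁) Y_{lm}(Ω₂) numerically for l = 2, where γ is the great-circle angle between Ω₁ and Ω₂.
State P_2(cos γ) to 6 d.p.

Expand P_2 via completeness: Σ_{m} conj(Y_{2,m}) at Ω₁ times Y_{2,m} at Ω₂ —
  m=-2: Y*=(0.047326, -0.045486)  Y=(-0.340472, 0.156982)  product (-0.008972, 0.022916)
  m=-1: Y*=(-0.269150, 0.108374)  Y=(-0.027969, -0.127461)  product (0.021341, 0.031275)
  m=+0: Y*=(0.469997, -0.000000)  Y=(-0.287578, 0.000000)  product (-0.135161, 0.000000)
  m=+1: Y*=(0.269150, 0.108374)  Y=(0.027969, -0.127461)  product (0.021341, -0.031275)
  m=+2: Y*=(0.047326, 0.045486)  Y=(-0.340472, -0.156982)  product (-0.008972, -0.022916)
Accumulated sum (-0.110423, 0.000000); after 4π/(2l+1) scaling, (-0.277522, 0.000000) ⇒ P_2 = -0.277522

-0.277522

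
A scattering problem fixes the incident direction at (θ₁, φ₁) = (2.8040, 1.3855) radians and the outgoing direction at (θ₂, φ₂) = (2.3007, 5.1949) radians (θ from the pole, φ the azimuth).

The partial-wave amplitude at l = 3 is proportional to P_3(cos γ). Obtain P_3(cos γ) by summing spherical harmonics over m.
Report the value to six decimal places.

-0.446746

Summing Y*_{l m}(θ₁,φ₁)·Y_{l m}(θ₂,φ₂) over m ∈ [−3, 3]; prefactor 4π/(2·3+1) = 1.795196:
  term(m=-3) = 0.00110 + 0.00238j   from Y*(Ω₁)=-0.00800 - 0.01288j, Y(Ω₂)=-0.17138 - 0.02123j
  term(m=-2) = 0.00933 - 0.03894j   from Y*(Ω₁)=0.09861 - 0.03831j, Y(Ω₂)=0.21550 - 0.31112j
  term(m=-1) = -0.08545 + 0.06740j   from Y*(Ω₁)=0.06807 + 0.36313j, Y(Ω₂)=0.13669 + 0.26095j
  term(m=+0) = -0.09880 + 0.00000j   from Y*(Ω₁)=-0.51108 + 0.00000j, Y(Ω₂)=0.19332 + 0.00000j
  term(m=+1) = -0.08545 - 0.06740j   from Y*(Ω₁)=-0.06807 + 0.36313j, Y(Ω₂)=-0.13669 + 0.26095j
  term(m=+2) = 0.00933 + 0.03894j   from Y*(Ω₁)=0.09861 + 0.03831j, Y(Ω₂)=0.21550 + 0.31112j
  term(m=+3) = 0.00110 - 0.00238j   from Y*(Ω₁)=0.00800 - 0.01288j, Y(Ω₂)=0.17138 - 0.02123j
Accumulated sum -0.24886 + 0.00000j; after 4π/(2l+1) scaling, -0.44675 + 0.00000j ⇒ P_3 = -0.446746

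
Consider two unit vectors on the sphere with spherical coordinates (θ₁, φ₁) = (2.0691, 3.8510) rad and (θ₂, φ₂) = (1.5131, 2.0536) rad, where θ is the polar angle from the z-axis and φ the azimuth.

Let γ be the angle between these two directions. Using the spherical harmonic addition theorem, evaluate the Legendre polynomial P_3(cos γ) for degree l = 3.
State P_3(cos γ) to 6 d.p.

0.308552

Term-by-term m-sum for l=3 (normalisation 4π/7 = 1.795196):
  m=-3: Y*=(0.149588, -0.239967)  Y=(0.412039, 0.050681)  product (0.073798, -0.091295)
  m=-2: Y*=(-0.057057, -0.372528)  Y=(-0.033416, 0.048304)  product (0.019901, 0.009692)
  m=-1: Y*=(-0.030611, -0.026279)  Y=(0.147301, 0.281012)  product (0.002876, -0.012473)
  m=+0: Y*=(0.331362, -0.000000)  Y=(-0.064199, 0.000000)  product (-0.021273, 0.000000)
  m=+1: Y*=(0.030611, -0.026279)  Y=(-0.147301, 0.281012)  product (0.002876, 0.012473)
  m=+2: Y*=(-0.057057, 0.372528)  Y=(-0.033416, -0.048304)  product (0.019901, -0.009692)
  m=+3: Y*=(-0.149588, -0.239967)  Y=(-0.412039, 0.050681)  product (0.073798, 0.091295)
Σ over m = (0.171877, 0.000000); ×(4π/7) → (0.308552, 0.000000). Real part: 0.308552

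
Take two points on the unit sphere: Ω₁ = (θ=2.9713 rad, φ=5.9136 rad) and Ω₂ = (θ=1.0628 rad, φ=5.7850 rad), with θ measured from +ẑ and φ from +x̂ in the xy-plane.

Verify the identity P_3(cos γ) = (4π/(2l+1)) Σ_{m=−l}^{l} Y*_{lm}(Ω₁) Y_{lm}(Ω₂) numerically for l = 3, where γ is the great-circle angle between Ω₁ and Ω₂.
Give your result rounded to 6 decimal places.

0.406880

Term-by-term m-sum for l=3 (normalisation 4π/7 = 1.795196):
  m=-3: Y*=0.00091 - 0.00182j  Y=0.02120 + 0.27748j  product 0.00052 + 0.00021j
  m=-2: Y*=-0.02138 + 0.01949j  Y=0.20620 + 0.31859j  product -0.01062 - 0.00279j
  m=-1: Y*=0.19695 - 0.07630j  Y=0.04541 + 0.02470j  product 0.01083 + 0.00140j
  m=+0: Y*=-0.68274 + 0.00000j  Y=-0.32982 + 0.00000j  product 0.22518 + 0.00000j
  m=+1: Y*=-0.19695 - 0.07630j  Y=-0.04541 + 0.02470j  product 0.01083 - 0.00140j
  m=+2: Y*=-0.02138 - 0.01949j  Y=0.20620 - 0.31859j  product -0.01062 + 0.00279j
  m=+3: Y*=-0.00091 - 0.00182j  Y=-0.02120 + 0.27748j  product 0.00052 - 0.00021j
Total Σ_m = 0.22665 - 0.00000j. Multiply by 1.795196: 0.40688 - 0.00000j. P_3(cos γ) = 0.406880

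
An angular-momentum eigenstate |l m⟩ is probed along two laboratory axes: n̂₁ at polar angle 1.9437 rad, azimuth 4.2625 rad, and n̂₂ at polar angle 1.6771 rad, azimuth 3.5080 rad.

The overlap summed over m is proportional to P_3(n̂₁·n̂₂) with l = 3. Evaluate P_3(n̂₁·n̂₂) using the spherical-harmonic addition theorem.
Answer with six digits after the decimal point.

-0.162489

Term-by-term m-sum for l=3 (normalisation 4π/7 = 1.795196):
  [-3]  conj(Y_{3,-3})(Ω₁) = +0.328772+0.073910i ; Y_{3,-3}(Ω₂) = -0.186349+0.365427i ; Δ = -0.088275+0.106369i
  [-2]  conj(Y_{3,-2})(Ω₁) = +0.200781-0.252901i ; Y_{3,-2}(Ω₂) = -0.079693+0.071723i ; Δ = +0.002138+0.034555i
  [-1]  conj(Y_{3,-1})(Ω₁) = +0.044022+0.091158i ; Y_{3,-1}(Ω₂) = +0.283136-0.108649i ; Δ = +0.022368+0.021027i
  [+0]  conj(Y_{3,0})(Ω₁) = +0.317641-0.000000i ; Y_{3,0}(Ω₂) = +0.116557+0.000000i ; Δ = +0.037023+0.000000i
  [+1]  conj(Y_{3,1})(Ω₁) = -0.044022+0.091158i ; Y_{3,1}(Ω₂) = -0.283136-0.108649i ; Δ = +0.022368-0.021027i
  [+2]  conj(Y_{3,2})(Ω₁) = +0.200781+0.252901i ; Y_{3,2}(Ω₂) = -0.079693-0.071723i ; Δ = +0.002138-0.034555i
  [+3]  conj(Y_{3,3})(Ω₁) = -0.328772+0.073910i ; Y_{3,3}(Ω₂) = +0.186349+0.365427i ; Δ = -0.088275-0.106369i
Σ over m = -0.090513+0.000000i; ×(4π/7) → -0.162489+0.000000i. Real part: -0.162489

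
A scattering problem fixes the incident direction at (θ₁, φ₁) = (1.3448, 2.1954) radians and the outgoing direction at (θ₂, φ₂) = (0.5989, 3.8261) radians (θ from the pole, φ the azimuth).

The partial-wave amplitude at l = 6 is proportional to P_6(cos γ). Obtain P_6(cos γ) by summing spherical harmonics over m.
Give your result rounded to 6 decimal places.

-0.170889

Expand P_6 via completeness: Σ_{m} conj(Y_{6,m}) at Ω₁ times Y_{6,m} at Ω₂ —
  term(m=-6) = (-0.006008, 0.002257)   from Y*(Ω₁)=(0.340198, 0.235766), Y(Ω₂)=(-0.008823, 0.012750)
  term(m=-5) = (-0.007655, -0.024788)   from Y*(Ω₁)=(-0.006123, -0.329613), Y(Ω₂)=(0.075609, -0.021819)
  term(m=-4) = (-0.032805, 0.008014)   from Y*(Ω₁)=(0.115298, -0.086415), Y(Ω₂)=(-0.215540, -0.092035)
  term(m=-3) = (-0.025663, -0.141263)   from Y*(Ω₁)=(-0.315635, -0.098681), Y(Ω₂)=(0.201532, 0.384544)
  term(m=-2) = (-0.023260, 0.002800)   from Y*(Ω₁)=(-0.017541, -0.052652), Y(Ω₂)=(0.084606, -0.413589)
  term(m=-1) = (0.000399, 0.006645)   from Y*(Ω₁)=(-0.188181, 0.261043), Y(Ω₂)=(0.016028, -0.013081)
  term(m=+0) = (0.013199, 0.000000)   from Y*(Ω₁)=(-0.031326, -0.000000), Y(Ω₂)=(-0.421334, 0.000000)
  term(m=+1) = (0.000399, -0.006645)   from Y*(Ω₁)=(0.188181, 0.261043), Y(Ω₂)=(-0.016028, -0.013081)
  term(m=+2) = (-0.023260, -0.002800)   from Y*(Ω₁)=(-0.017541, 0.052652), Y(Ω₂)=(0.084606, 0.413589)
  term(m=+3) = (-0.025663, 0.141263)   from Y*(Ω₁)=(0.315635, -0.098681), Y(Ω₂)=(-0.201532, 0.384544)
  term(m=+4) = (-0.032805, -0.008014)   from Y*(Ω₁)=(0.115298, 0.086415), Y(Ω₂)=(-0.215540, 0.092035)
  term(m=+5) = (-0.007655, 0.024788)   from Y*(Ω₁)=(0.006123, -0.329613), Y(Ω₂)=(-0.075609, -0.021819)
  term(m=+6) = (-0.006008, -0.002257)   from Y*(Ω₁)=(0.340198, -0.235766), Y(Ω₂)=(-0.008823, -0.012750)
Total Σ_m = (-0.176785, 0.000000). Multiply by 0.966644: (-0.170889, 0.000000). P_6(cos γ) = -0.170889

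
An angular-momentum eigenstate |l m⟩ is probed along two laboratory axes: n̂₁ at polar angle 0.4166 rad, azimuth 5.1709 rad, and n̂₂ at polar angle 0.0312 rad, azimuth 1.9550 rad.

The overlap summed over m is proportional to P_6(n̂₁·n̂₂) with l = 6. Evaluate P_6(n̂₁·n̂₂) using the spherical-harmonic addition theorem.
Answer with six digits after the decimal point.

-0.233074

Term-by-term m-sum for l=6 (normalisation 4π/13 = 0.966644):
  [-6]  conj(Y_{6,-6})(Ω₁) = 0.00196 - 0.00081j ; Y_{6,-6}(Ω₂) = 0.00000 + 0.00000j ; Δ = 0.00000 + 0.00000j
  [-5]  conj(Y_{6,-5})(Ω₁) = 0.01246 + 0.01097j ; Y_{6,-5}(Ω₂) = -0.00000 + 0.00000j ; Δ = -0.00000 - 0.00000j
  [-4]  conj(Y_{6,-4})(Ω₁) = -0.02041 + 0.07573j ; Y_{6,-4}(Ω₂) = 0.00000 - 0.00000j ; Δ = 0.00000 + 0.00000j
  [-3]  conj(Y_{6,-3})(Ω₁) = -0.24001 + 0.04747j ; Y_{6,-3}(Ω₂) = 0.00014 + 0.00006j ; Δ = -0.00004 - 0.00001j
  [-2]  conj(Y_{6,-2})(Ω₁) = -0.29273 - 0.38206j ; Y_{6,-2}(Ω₂) = -0.00364 + 0.00351j ; Δ = 0.00241 + 0.00036j
  [-1]  conj(Y_{6,-1})(Ω₁) = 0.20175 - 0.40874j ; Y_{6,-1}(Ω₂) = -0.03835 - 0.09485j ; Δ = -0.04651 - 0.00346j
  [+0]  conj(Y_{6,0})(Ω₁) = -0.15182 + 0.00000j ; Y_{6,0}(Ω₂) = 1.00674 + 0.00000j ; Δ = -0.15284 + 0.00000j
  [+1]  conj(Y_{6,1})(Ω₁) = -0.20175 - 0.40874j ; Y_{6,1}(Ω₂) = 0.03835 - 0.09485j ; Δ = -0.04651 + 0.00346j
  [+2]  conj(Y_{6,2})(Ω₁) = -0.29273 + 0.38206j ; Y_{6,2}(Ω₂) = -0.00364 - 0.00351j ; Δ = 0.00241 - 0.00036j
  [+3]  conj(Y_{6,3})(Ω₁) = 0.24001 + 0.04747j ; Y_{6,3}(Ω₂) = -0.00014 + 0.00006j ; Δ = -0.00004 + 0.00001j
  [+4]  conj(Y_{6,4})(Ω₁) = -0.02041 - 0.07573j ; Y_{6,4}(Ω₂) = 0.00000 + 0.00000j ; Δ = 0.00000 - 0.00000j
  [+5]  conj(Y_{6,5})(Ω₁) = -0.01246 + 0.01097j ; Y_{6,5}(Ω₂) = 0.00000 + 0.00000j ; Δ = -0.00000 + 0.00000j
  [+6]  conj(Y_{6,6})(Ω₁) = 0.00196 + 0.00081j ; Y_{6,6}(Ω₂) = 0.00000 - 0.00000j ; Δ = 0.00000 - 0.00000j
Total Σ_m = -0.24112 + 0.00000j. Multiply by 0.966644: -0.23307 + 0.00000j. P_6(cos γ) = -0.233074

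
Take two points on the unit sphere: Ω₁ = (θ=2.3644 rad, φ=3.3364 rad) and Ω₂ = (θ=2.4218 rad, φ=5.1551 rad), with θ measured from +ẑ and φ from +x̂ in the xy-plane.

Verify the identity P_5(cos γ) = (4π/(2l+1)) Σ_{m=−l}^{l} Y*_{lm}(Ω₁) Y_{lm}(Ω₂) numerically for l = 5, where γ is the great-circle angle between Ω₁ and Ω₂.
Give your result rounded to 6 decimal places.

Addition theorem: P_5(cos γ) = (4π/11) Σ_m Y*_{lm}(Ω₁) Y_{lm}(Ω₂), m = −5…5:
  m=-5: (-0.044240, -0.065117) × (0.046255, -0.034637) = (-0.004302, -0.001480)  (running Σ = (-0.004302, -0.001480))
  m=-4: (-0.180043, -0.177836) × (0.041419, 0.204278) = (0.028871, -0.044145)  (running Σ = (0.024569, -0.045624))
  m=-3: (-0.355631, -0.235252) × (-0.393361, -0.097373) = (0.116984, 0.127168)  (running Σ = (0.141553, 0.081543))
  m=-2: (-0.288352, -0.118399) × (0.244069, -0.298523) = (-0.105723, 0.057182)  (running Σ = (0.035830, 0.138726))
  m=-1: (0.152301, 0.030050) × (-0.018290, -0.038578) = (-0.001626, -0.006425)  (running Σ = (0.034204, 0.132301))
  m=0: (0.358767, -0.000000) × (0.390305, 0.000000) = (0.140028, 0.000000)  (running Σ = (0.174232, 0.132301))
  m=1: (-0.152301, 0.030050) × (0.018290, -0.038578) = (-0.001626, 0.006425)  (running Σ = (0.172606, 0.138726))
  m=2: (-0.288352, 0.118399) × (0.244069, 0.298523) = (-0.105723, -0.057182)  (running Σ = (0.066884, 0.081543))
  m=3: (0.355631, -0.235252) × (0.393361, -0.097373) = (0.116984, -0.127168)  (running Σ = (0.183868, -0.045624))
  m=4: (-0.180043, 0.177836) × (0.041419, -0.204278) = (0.028871, 0.044145)  (running Σ = (0.212738, -0.001480))
  m=5: (0.044240, -0.065117) × (-0.046255, -0.034637) = (-0.004302, 0.001480)  (running Σ = (0.208436, -0.000000))
Accumulated sum (0.208436, -0.000000); after 4π/(2l+1) scaling, (0.238117, -0.000000) ⇒ P_5 = 0.238117

0.238117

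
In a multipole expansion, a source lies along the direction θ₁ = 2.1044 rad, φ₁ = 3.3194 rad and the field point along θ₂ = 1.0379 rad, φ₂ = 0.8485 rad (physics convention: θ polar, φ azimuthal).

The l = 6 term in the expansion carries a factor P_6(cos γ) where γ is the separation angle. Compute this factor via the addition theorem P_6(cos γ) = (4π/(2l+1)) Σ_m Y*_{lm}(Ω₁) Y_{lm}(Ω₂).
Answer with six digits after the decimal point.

-0.412332

Term-by-term m-sum for l=6 (normalisation 4π/13 = 0.966644):
  m=-6: Y*=0.09502 + 0.17232j  Y=0.07292 + 0.18330j  product -0.02466 + 0.02998j
  m=-5: Y*=0.25377 + 0.31269j  Y=-0.18250 + 0.35938j  product -0.15869 + 0.03413j
  m=-4: Y*=0.27415 + 0.23623j  Y=-0.34971 + 0.09019j  product -0.11718 - 0.05788j
  m=-3: Y*=-0.02807 - 0.01657j  Y=0.02817 + 0.01911j  product -0.00047 - 0.00100j
  m=-2: Y*=-0.32774 - 0.12172j  Y=0.04402 + 0.34698j  product 0.02781 - 0.11908j
  m=-1: Y*=-0.09813 - 0.01763j  Y=-0.06491 + 0.07366j  product 0.00767 - 0.00608j
  m=+0: Y*=0.32301 + 0.00000j  Y=0.32346 + 0.00000j  product 0.10448 + 0.00000j
  m=+1: Y*=0.09813 - 0.01763j  Y=0.06491 + 0.07366j  product 0.00767 + 0.00608j
  m=+2: Y*=-0.32774 + 0.12172j  Y=0.04402 - 0.34698j  product 0.02781 + 0.11908j
  m=+3: Y*=0.02807 - 0.01657j  Y=-0.02817 + 0.01911j  product -0.00047 + 0.00100j
  m=+4: Y*=0.27415 - 0.23623j  Y=-0.34971 - 0.09019j  product -0.11718 + 0.05788j
  m=+5: Y*=-0.25377 + 0.31269j  Y=0.18250 + 0.35938j  product -0.15869 - 0.03413j
  m=+6: Y*=0.09502 - 0.17232j  Y=0.07292 - 0.18330j  product -0.02466 - 0.02998j
Total Σ_m = -0.42656 + 0.00000j. Multiply by 0.966644: -0.41233 + 0.00000j. P_6(cos γ) = -0.412332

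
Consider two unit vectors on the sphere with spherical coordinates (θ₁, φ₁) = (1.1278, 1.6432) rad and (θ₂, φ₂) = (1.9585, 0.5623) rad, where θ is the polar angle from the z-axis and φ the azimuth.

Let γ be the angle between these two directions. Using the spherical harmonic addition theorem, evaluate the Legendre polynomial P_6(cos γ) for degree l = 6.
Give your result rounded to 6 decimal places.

Addition theorem: P_6(cos γ) = (4π/13) Σ_m Y*_{lm}(Ω₁) Y_{lm}(Ω₂), m = −6…6:
  m=-6: Y*=(-0.238326, -0.110579)  Y=(-0.295974, 0.069990)  product (0.078278, 0.016048)
  m=-5: Y*=(-0.152929, 0.403816)  Y=(0.407018, 0.139456)  product (-0.118559, 0.143033)
  m=-4: Y*=(0.232632, 0.069323)  Y=(-0.094117, -0.116767)  product (-0.013800, -0.033688)
  m=-3: Y*=(-0.043438, 0.196826)  Y=(-0.032318, -0.277107)  product (0.055946, 0.005676)
  m=-2: Y*=(0.313901, 0.045776)  Y=(-0.108246, 0.226280)  product (-0.044337, 0.066074)
  m=-1: Y*=(-0.006947, 0.095780)  Y=(-0.169107, 0.106564)  product (-0.009032, -0.016937)
  m=+0: Y*=(0.323637, -0.000000)  Y=(0.269983, 0.000000)  product (0.087377, 0.000000)
  m=+1: Y*=(0.006947, 0.095780)  Y=(0.169107, 0.106564)  product (-0.009032, 0.016937)
  m=+2: Y*=(0.313901, -0.045776)  Y=(-0.108246, -0.226280)  product (-0.044337, -0.066074)
  m=+3: Y*=(0.043438, 0.196826)  Y=(0.032318, -0.277107)  product (0.055946, -0.005676)
  m=+4: Y*=(0.232632, -0.069323)  Y=(-0.094117, 0.116767)  product (-0.013800, 0.033688)
  m=+5: Y*=(0.152929, 0.403816)  Y=(-0.407018, 0.139456)  product (-0.118559, -0.143033)
  m=+6: Y*=(-0.238326, 0.110579)  Y=(-0.295974, -0.069990)  product (0.078278, -0.016048)
Total Σ_m = (-0.015633, 0.000000). Multiply by 0.966644: (-0.015111, 0.000000). P_6(cos γ) = -0.015111

-0.015111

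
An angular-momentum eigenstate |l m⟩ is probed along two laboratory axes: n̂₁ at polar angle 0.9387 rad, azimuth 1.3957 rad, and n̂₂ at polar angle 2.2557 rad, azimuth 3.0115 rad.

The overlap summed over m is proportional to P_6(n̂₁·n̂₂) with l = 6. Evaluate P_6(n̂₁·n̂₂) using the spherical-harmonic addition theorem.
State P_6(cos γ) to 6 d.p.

0.294667

Expand P_6 via completeness: Σ_{m} conj(Y_{6,m}) at Ω₁ times Y_{6,m} at Ω₂ —
  [-6]  conj(Y_{6,-6})(Ω₁) = -0.066222+0.115601i ; Y_{6,-6}(Ω₂) = +0.074073+0.073359i ; Δ = -0.013386+0.003705i
  [-5]  conj(Y_{6,-5})(Ω₁) = +0.259516+0.216517i ; Y_{6,-5}(Ω₂) = +0.234746+0.178627i ; Δ = +0.022245+0.097183i
  [-4]  conj(Y_{6,-4})(Ω₁) = +0.328240-0.276689i ; Y_{6,-4}(Ω₂) = +0.378890+0.217124i ; Δ = +0.184442-0.033566i
  [-3]  conj(Y_{6,-3})(Ω₁) = -0.085133-0.146881i ; Y_{6,-3}(Ω₂) = +0.248195+0.102103i ; Δ = -0.006133-0.045147i
  [-2]  conj(Y_{6,-2})(Ω₁) = +0.251328-0.091797i ; Y_{6,-2}(Ω₂) = -0.173394-0.046161i ; Δ = -0.047816+0.004315i
  [-1]  conj(Y_{6,-1})(Ω₁) = -0.049645-0.280628i ; Y_{6,-1}(Ω₂) = -0.344363-0.045054i ; Δ = +0.004453+0.098875i
  [+0]  conj(Y_{6,0})(Ω₁) = +0.196712-0.000000i ; Y_{6,0}(Ω₂) = +0.087565+0.000000i ; Δ = +0.017225+0.000000i
  [+1]  conj(Y_{6,1})(Ω₁) = +0.049645-0.280628i ; Y_{6,1}(Ω₂) = +0.344363-0.045054i ; Δ = +0.004453-0.098875i
  [+2]  conj(Y_{6,2})(Ω₁) = +0.251328+0.091797i ; Y_{6,2}(Ω₂) = -0.173394+0.046161i ; Δ = -0.047816-0.004315i
  [+3]  conj(Y_{6,3})(Ω₁) = +0.085133-0.146881i ; Y_{6,3}(Ω₂) = -0.248195+0.102103i ; Δ = -0.006133+0.045147i
  [+4]  conj(Y_{6,4})(Ω₁) = +0.328240+0.276689i ; Y_{6,4}(Ω₂) = +0.378890-0.217124i ; Δ = +0.184442+0.033566i
  [+5]  conj(Y_{6,5})(Ω₁) = -0.259516+0.216517i ; Y_{6,5}(Ω₂) = -0.234746+0.178627i ; Δ = +0.022245-0.097183i
  [+6]  conj(Y_{6,6})(Ω₁) = -0.066222-0.115601i ; Y_{6,6}(Ω₂) = +0.074073-0.073359i ; Δ = -0.013386-0.003705i
Σ over m = +0.304836-0.000000i; ×(4π/13) → +0.294667-0.000000i. Real part: 0.294667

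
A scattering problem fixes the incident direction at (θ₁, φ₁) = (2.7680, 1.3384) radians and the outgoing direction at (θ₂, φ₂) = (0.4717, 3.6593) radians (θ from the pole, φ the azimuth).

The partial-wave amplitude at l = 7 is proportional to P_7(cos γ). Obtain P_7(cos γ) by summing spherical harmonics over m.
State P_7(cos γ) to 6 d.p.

0.078372

Term-by-term m-sum for l=7 (normalisation 4π/15 = 0.837758):
  [-7]  conj(Y_{7,-7})(Ω₁) = -0.00043 + 0.00002j ; Y_{7,-7}(Ω₂) = 0.00177 - 0.00093j ; Δ = -0.00000 + 0.00000j
  [-6]  conj(Y_{7,-6})(Ω₁) = 0.00072 - 0.00405j ; Y_{7,-6}(Ω₂) = -0.01466 - 0.00052j ; Δ = -0.00001 + 0.00006j
  [-5]  conj(Y_{7,-5})(Ω₁) = 0.02239 + 0.00970j ; Y_{7,-5}(Ω₂) = 0.05635 + 0.03479j ; Δ = 0.00092 + 0.00133j
  [-4]  conj(Y_{7,-4})(Ω₁) = -0.05995 + 0.08032j ; Y_{7,-4}(Ω₂) = -0.09776 - 0.17893j ; Δ = 0.02023 + 0.00288j
  [-3]  conj(Y_{7,-3})(Ω₁) = -0.18382 - 0.21949j ; Y_{7,-3}(Ω₂) = -0.00746 + 0.42211j ; Δ = 0.09402 - 0.07595j
  [-2]  conj(Y_{7,-2})(Ω₁) = 0.46993 - 0.23564j ; Y_{7,-2}(Ω₂) = 0.26069 - 0.43948j ; Δ = 0.01895 - 0.26795j
  [-1]  conj(Y_{7,-1})(Ω₁) = 0.10467 + 0.44227j ; Y_{7,-1}(Ω₂) = -0.12081 + 0.06881j ; Δ = -0.04308 - 0.04623j
  [+0]  conj(Y_{7,0})(Ω₁) = 0.20636 + 0.00000j ; Y_{7,0}(Ω₂) = -0.42893 + 0.00000j ; Δ = -0.08851 + 0.00000j
  [+1]  conj(Y_{7,1})(Ω₁) = -0.10467 + 0.44227j ; Y_{7,1}(Ω₂) = 0.12081 + 0.06881j ; Δ = -0.04308 + 0.04623j
  [+2]  conj(Y_{7,2})(Ω₁) = 0.46993 + 0.23564j ; Y_{7,2}(Ω₂) = 0.26069 + 0.43948j ; Δ = 0.01895 + 0.26795j
  [+3]  conj(Y_{7,3})(Ω₁) = 0.18382 - 0.21949j ; Y_{7,3}(Ω₂) = 0.00746 + 0.42211j ; Δ = 0.09402 + 0.07595j
  [+4]  conj(Y_{7,4})(Ω₁) = -0.05995 - 0.08032j ; Y_{7,4}(Ω₂) = -0.09776 + 0.17893j ; Δ = 0.02023 - 0.00288j
  [+5]  conj(Y_{7,5})(Ω₁) = -0.02239 + 0.00970j ; Y_{7,5}(Ω₂) = -0.05635 + 0.03479j ; Δ = 0.00092 - 0.00133j
  [+6]  conj(Y_{7,6})(Ω₁) = 0.00072 + 0.00405j ; Y_{7,6}(Ω₂) = -0.01466 + 0.00052j ; Δ = -0.00001 - 0.00006j
  [+7]  conj(Y_{7,7})(Ω₁) = 0.00043 + 0.00002j ; Y_{7,7}(Ω₂) = -0.00177 - 0.00093j ; Δ = -0.00000 - 0.00000j
Σ over m = 0.09355 - 0.00000j; ×(4π/15) → 0.07837 - 0.00000j. Real part: 0.078372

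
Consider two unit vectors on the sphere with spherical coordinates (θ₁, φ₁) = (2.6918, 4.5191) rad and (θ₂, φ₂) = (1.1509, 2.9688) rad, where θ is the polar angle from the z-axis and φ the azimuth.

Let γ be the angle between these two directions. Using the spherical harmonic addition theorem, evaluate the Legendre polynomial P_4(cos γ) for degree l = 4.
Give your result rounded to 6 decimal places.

Expand P_4 via completeness: Σ_{m} conj(Y_{4,m}) at Ω₁ times Y_{4,m} at Ω₂ —
  m=-4: (0.011318, -0.011044) × (0.237056, 0.196118) = (0.004849, -0.000398)  (running Σ = (0.004849, -0.000398))
  m=-3: (-0.050758, -0.077496) × (-0.337463, -0.192492) = (0.002212, 0.035923)  (running Σ = (0.007060, 0.035524))
  m=-2: (-0.273915, 0.111500) × (0.042866, 0.015433) = (-0.013463, 0.000552)  (running Σ = (-0.006402, 0.036077))
  m=-1: (0.095241, 0.486585) × (0.318634, 0.055612) = (0.003287, 0.160339)  (running Σ = (-0.003115, 0.196416))
  m=0: (0.178710, -0.000000) × (-0.107801, 0.000000) = (-0.019265, 0.000000)  (running Σ = (-0.022381, 0.196416))
  m=1: (-0.095241, 0.486585) × (-0.318634, 0.055612) = (0.003287, -0.160339)  (running Σ = (-0.019094, 0.036077))
  m=2: (-0.273915, -0.111500) × (0.042866, -0.015433) = (-0.013463, -0.000552)  (running Σ = (-0.032556, 0.035524))
  m=3: (0.050758, -0.077496) × (0.337463, -0.192492) = (0.002212, -0.035923)  (running Σ = (-0.030345, -0.000398))
  m=4: (0.011318, 0.011044) × (0.237056, -0.196118) = (0.004849, 0.000398)  (running Σ = (-0.025496, 0.000000))
Σ over m = (-0.025496, 0.000000); ×(4π/9) → (-0.035599, 0.000000). Real part: -0.035599

-0.035599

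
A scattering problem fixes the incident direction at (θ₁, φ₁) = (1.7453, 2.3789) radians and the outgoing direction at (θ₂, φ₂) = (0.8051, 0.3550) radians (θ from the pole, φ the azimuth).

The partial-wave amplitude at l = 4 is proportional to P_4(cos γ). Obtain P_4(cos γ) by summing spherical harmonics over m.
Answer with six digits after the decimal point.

-0.170840

Summing Y*_{l m}(θ₁,φ₁)·Y_{l m}(θ₂,φ₂) over m ∈ [−4, 4]; prefactor 4π/(2·4+1) = 1.396263:
  [-4]  conj(Y_{4,-4})(Ω₁) = -0.414540-0.037753i ; Y_{4,-4}(Ω₂) = +0.017955-0.118165i ; Δ = -0.011904+0.048306i
  [-3]  conj(Y_{4,-3})(Ω₁) = -0.136439-0.156418i ; Y_{4,-3}(Ω₂) = +0.157460-0.284300i ; Δ = -0.065953+0.014160i
  [-2]  conj(Y_{4,-2})(Ω₁) = -0.011620+0.255717i ; Y_{4,-2}(Ω₂) = +0.311426-0.267680i ; Δ = +0.064831+0.082748i
  [-1]  conj(Y_{4,-1})(Ω₁) = -0.163105+0.155861i ; Y_{4,-1}(Ω₂) = +0.080254-0.029751i ; Δ = -0.008453+0.017361i
  [+0]  conj(Y_{4,0})(Ω₁) = +0.225058-0.000000i ; Y_{4,0}(Ω₂) = -0.352785+0.000000i ; Δ = -0.079397+0.000000i
  [+1]  conj(Y_{4,1})(Ω₁) = +0.163105+0.155861i ; Y_{4,1}(Ω₂) = -0.080254-0.029751i ; Δ = -0.008453-0.017361i
  [+2]  conj(Y_{4,2})(Ω₁) = -0.011620-0.255717i ; Y_{4,2}(Ω₂) = +0.311426+0.267680i ; Δ = +0.064831-0.082748i
  [+3]  conj(Y_{4,3})(Ω₁) = +0.136439-0.156418i ; Y_{4,3}(Ω₂) = -0.157460-0.284300i ; Δ = -0.065953-0.014160i
  [+4]  conj(Y_{4,4})(Ω₁) = -0.414540+0.037753i ; Y_{4,4}(Ω₂) = +0.017955+0.118165i ; Δ = -0.011904-0.048306i
Σ over m = -0.122355+0.000000i; ×(4π/9) → -0.170840+0.000000i. Real part: -0.170840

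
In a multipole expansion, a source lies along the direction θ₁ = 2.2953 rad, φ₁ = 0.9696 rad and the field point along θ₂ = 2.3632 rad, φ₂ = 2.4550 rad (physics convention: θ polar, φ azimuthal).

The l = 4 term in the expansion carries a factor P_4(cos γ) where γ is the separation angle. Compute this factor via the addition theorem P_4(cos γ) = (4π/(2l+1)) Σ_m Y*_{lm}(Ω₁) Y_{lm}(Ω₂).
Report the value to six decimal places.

Addition theorem: P_4(cos γ) = (4π/9) Σ_m Y*_{lm}(Ω₁) Y_{lm}(Ω₂), m = −4…4:
  [-4]  conj(Y_{4,-4})(Ω₁) = -0.103055-0.093497i ; Y_{4,-4}(Ω₂) = -0.099264+0.041410i ; Δ = +0.014101+0.005013i
  [-3]  conj(Y_{4,-3})(Ω₁) = +0.338938-0.080359i ; Y_{4,-3}(Ω₂) = -0.144912+0.272350i ; Δ = -0.027230+0.103955i
  [-2]  conj(Y_{4,-2})(Ω₁) = -0.140159+0.363080i ; Y_{4,-2}(Ω₂) = +0.082533+0.412201i ; Δ = -0.161230-0.027808i
  [-1]  conj(Y_{4,-1})(Ω₁) = -0.009933-0.014481i ; Y_{4,-1}(Ω₂) = +0.100434+0.082318i ; Δ = +0.000194-0.002272i
  [+0]  conj(Y_{4,0})(Ω₁) = -0.362271-0.000000i ; Y_{4,0}(Ω₂) = -0.339916+0.000000i ; Δ = +0.123142+0.000000i
  [+1]  conj(Y_{4,1})(Ω₁) = +0.009933-0.014481i ; Y_{4,1}(Ω₂) = -0.100434+0.082318i ; Δ = +0.000194+0.002272i
  [+2]  conj(Y_{4,2})(Ω₁) = -0.140159-0.363080i ; Y_{4,2}(Ω₂) = +0.082533-0.412201i ; Δ = -0.161230+0.027808i
  [+3]  conj(Y_{4,3})(Ω₁) = -0.338938-0.080359i ; Y_{4,3}(Ω₂) = +0.144912+0.272350i ; Δ = -0.027230-0.103955i
  [+4]  conj(Y_{4,4})(Ω₁) = -0.103055+0.093497i ; Y_{4,4}(Ω₂) = -0.099264-0.041410i ; Δ = +0.014101-0.005013i
Σ over m = -0.225187+0.000000i; ×(4π/9) → -0.314421+0.000000i. Real part: -0.314421

-0.314421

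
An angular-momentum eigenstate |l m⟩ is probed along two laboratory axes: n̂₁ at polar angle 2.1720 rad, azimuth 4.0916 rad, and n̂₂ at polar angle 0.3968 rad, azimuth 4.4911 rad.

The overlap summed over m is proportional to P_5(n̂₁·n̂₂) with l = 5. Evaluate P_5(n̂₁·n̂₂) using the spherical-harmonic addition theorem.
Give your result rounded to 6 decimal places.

Term-by-term m-sum for l=5 (normalisation 4π/11 = 1.142397):
  [-5]  conj(Y_{5,-5})(Ω₁) = -0.00666 + 0.17689j ; Y_{5,-5}(Ω₂) = -0.00358 + 0.00179j ; Δ = -0.00029 - 0.00064j
  [-4]  conj(Y_{5,-4})(Ω₁) = 0.30368 + 0.23493j ; Y_{5,-4}(Ω₂) = 0.01912 + 0.02337j ; Δ = 0.00032 + 0.01159j
  [-3]  conj(Y_{5,-3})(Ω₁) = 0.34925 - 0.10482j ; Y_{5,-3}(Ω₂) = 0.08189 - 0.10468j ; Δ = 0.01763 - 0.04514j
  [-2]  conj(Y_{5,-2})(Ω₁) = -0.00847 + 0.02478j ; Y_{5,-2}(Ω₂) = -0.32740 - 0.15517j ; Δ = 0.00662 - 0.00680j
  [-1]  conj(Y_{5,-1})(Ω₁) = 0.20427 + 0.28565j ; Y_{5,-1}(Ω₂) = -0.11645 + 0.51763j ; Δ = -0.17165 + 0.07247j
  [+0]  conj(Y_{5,0})(Ω₁) = 0.06265 + 0.00000j ; Y_{5,0}(Ω₂) = 0.11232 + 0.00000j ; Δ = 0.00704 + 0.00000j
  [+1]  conj(Y_{5,1})(Ω₁) = -0.20427 + 0.28565j ; Y_{5,1}(Ω₂) = 0.11645 + 0.51763j ; Δ = -0.17165 - 0.07247j
  [+2]  conj(Y_{5,2})(Ω₁) = -0.00847 - 0.02478j ; Y_{5,2}(Ω₂) = -0.32740 + 0.15517j ; Δ = 0.00662 + 0.00680j
  [+3]  conj(Y_{5,3})(Ω₁) = -0.34925 - 0.10482j ; Y_{5,3}(Ω₂) = -0.08189 - 0.10468j ; Δ = 0.01763 + 0.04514j
  [+4]  conj(Y_{5,4})(Ω₁) = 0.30368 - 0.23493j ; Y_{5,4}(Ω₂) = 0.01912 - 0.02337j ; Δ = 0.00032 - 0.01159j
  [+5]  conj(Y_{5,5})(Ω₁) = 0.00666 + 0.17689j ; Y_{5,5}(Ω₂) = 0.00358 + 0.00179j ; Δ = -0.00029 + 0.00064j
Total Σ_m = -0.28772 - 0.00000j. Multiply by 1.142397: -0.32869 - 0.00000j. P_5(cos γ) = -0.328693

-0.328693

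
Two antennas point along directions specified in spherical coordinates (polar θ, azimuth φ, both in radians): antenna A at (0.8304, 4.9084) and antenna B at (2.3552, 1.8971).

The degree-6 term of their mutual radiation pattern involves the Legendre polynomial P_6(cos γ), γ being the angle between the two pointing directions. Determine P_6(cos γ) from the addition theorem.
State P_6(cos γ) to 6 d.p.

Addition theorem: P_6(cos γ) = (4π/13) Σ_m Y*_{lm}(Ω₁) Y_{lm}(Ω₂), m = −6…6:
  m=-6: Y*=(-0.030063, -0.072164)  Y=(0.022928, 0.056253)  product (0.003370, -0.003346)
  m=-5: Y*=(0.205530, -0.137835)  Y=(0.209627, -0.012745)  product (0.041328, -0.031513)
  m=-4: Y*=(0.300501, 0.299688)  Y=(0.105513, -0.387904)  product (0.147957, -0.084945)
  m=-3: Y*=(-0.196667, 0.294982)  Y=(-0.337054, -0.226598)  product (0.133130, -0.054860)
  m=-2: Y*=(0.058632, 0.024240)  Y=(-0.030480, 0.023297)  product (-0.002352, 0.000627)
  m=-1: Y*=(-0.072646, 0.365863)  Y=(-0.115744, -0.342033)  product (0.133545, -0.017499)
  m=+0: Y*=(-0.043275, -0.000000)  Y=(-0.148652, 0.000000)  product (0.006433, 0.000000)
  m=+1: Y*=(0.072646, 0.365863)  Y=(0.115744, -0.342033)  product (0.133545, 0.017499)
  m=+2: Y*=(0.058632, -0.024240)  Y=(-0.030480, -0.023297)  product (-0.002352, -0.000627)
  m=+3: Y*=(0.196667, 0.294982)  Y=(0.337054, -0.226598)  product (0.133130, 0.054860)
  m=+4: Y*=(0.300501, -0.299688)  Y=(0.105513, 0.387904)  product (0.147957, 0.084945)
  m=+5: Y*=(-0.205530, -0.137835)  Y=(-0.209627, -0.012745)  product (0.041328, 0.031513)
  m=+6: Y*=(-0.030063, 0.072164)  Y=(0.022928, -0.056253)  product (0.003370, 0.003346)
Accumulated sum (0.920390, 0.000000); after 4π/(2l+1) scaling, (0.889689, 0.000000) ⇒ P_6 = 0.889689

0.889689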